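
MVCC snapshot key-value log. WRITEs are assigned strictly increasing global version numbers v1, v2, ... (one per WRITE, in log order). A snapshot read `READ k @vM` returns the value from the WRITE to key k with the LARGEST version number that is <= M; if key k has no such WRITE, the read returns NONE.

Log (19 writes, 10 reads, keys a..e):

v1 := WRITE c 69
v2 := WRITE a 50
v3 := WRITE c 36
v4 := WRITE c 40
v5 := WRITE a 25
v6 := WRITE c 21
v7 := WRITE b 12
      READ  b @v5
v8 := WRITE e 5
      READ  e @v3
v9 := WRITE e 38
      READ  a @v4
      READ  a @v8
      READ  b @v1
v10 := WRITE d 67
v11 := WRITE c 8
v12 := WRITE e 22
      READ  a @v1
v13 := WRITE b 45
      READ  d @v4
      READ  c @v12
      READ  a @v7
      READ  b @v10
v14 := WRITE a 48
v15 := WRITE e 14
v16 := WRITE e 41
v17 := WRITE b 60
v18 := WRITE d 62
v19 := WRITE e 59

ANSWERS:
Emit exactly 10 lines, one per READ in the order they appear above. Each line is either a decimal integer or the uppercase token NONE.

v1: WRITE c=69  (c history now [(1, 69)])
v2: WRITE a=50  (a history now [(2, 50)])
v3: WRITE c=36  (c history now [(1, 69), (3, 36)])
v4: WRITE c=40  (c history now [(1, 69), (3, 36), (4, 40)])
v5: WRITE a=25  (a history now [(2, 50), (5, 25)])
v6: WRITE c=21  (c history now [(1, 69), (3, 36), (4, 40), (6, 21)])
v7: WRITE b=12  (b history now [(7, 12)])
READ b @v5: history=[(7, 12)] -> no version <= 5 -> NONE
v8: WRITE e=5  (e history now [(8, 5)])
READ e @v3: history=[(8, 5)] -> no version <= 3 -> NONE
v9: WRITE e=38  (e history now [(8, 5), (9, 38)])
READ a @v4: history=[(2, 50), (5, 25)] -> pick v2 -> 50
READ a @v8: history=[(2, 50), (5, 25)] -> pick v5 -> 25
READ b @v1: history=[(7, 12)] -> no version <= 1 -> NONE
v10: WRITE d=67  (d history now [(10, 67)])
v11: WRITE c=8  (c history now [(1, 69), (3, 36), (4, 40), (6, 21), (11, 8)])
v12: WRITE e=22  (e history now [(8, 5), (9, 38), (12, 22)])
READ a @v1: history=[(2, 50), (5, 25)] -> no version <= 1 -> NONE
v13: WRITE b=45  (b history now [(7, 12), (13, 45)])
READ d @v4: history=[(10, 67)] -> no version <= 4 -> NONE
READ c @v12: history=[(1, 69), (3, 36), (4, 40), (6, 21), (11, 8)] -> pick v11 -> 8
READ a @v7: history=[(2, 50), (5, 25)] -> pick v5 -> 25
READ b @v10: history=[(7, 12), (13, 45)] -> pick v7 -> 12
v14: WRITE a=48  (a history now [(2, 50), (5, 25), (14, 48)])
v15: WRITE e=14  (e history now [(8, 5), (9, 38), (12, 22), (15, 14)])
v16: WRITE e=41  (e history now [(8, 5), (9, 38), (12, 22), (15, 14), (16, 41)])
v17: WRITE b=60  (b history now [(7, 12), (13, 45), (17, 60)])
v18: WRITE d=62  (d history now [(10, 67), (18, 62)])
v19: WRITE e=59  (e history now [(8, 5), (9, 38), (12, 22), (15, 14), (16, 41), (19, 59)])

Answer: NONE
NONE
50
25
NONE
NONE
NONE
8
25
12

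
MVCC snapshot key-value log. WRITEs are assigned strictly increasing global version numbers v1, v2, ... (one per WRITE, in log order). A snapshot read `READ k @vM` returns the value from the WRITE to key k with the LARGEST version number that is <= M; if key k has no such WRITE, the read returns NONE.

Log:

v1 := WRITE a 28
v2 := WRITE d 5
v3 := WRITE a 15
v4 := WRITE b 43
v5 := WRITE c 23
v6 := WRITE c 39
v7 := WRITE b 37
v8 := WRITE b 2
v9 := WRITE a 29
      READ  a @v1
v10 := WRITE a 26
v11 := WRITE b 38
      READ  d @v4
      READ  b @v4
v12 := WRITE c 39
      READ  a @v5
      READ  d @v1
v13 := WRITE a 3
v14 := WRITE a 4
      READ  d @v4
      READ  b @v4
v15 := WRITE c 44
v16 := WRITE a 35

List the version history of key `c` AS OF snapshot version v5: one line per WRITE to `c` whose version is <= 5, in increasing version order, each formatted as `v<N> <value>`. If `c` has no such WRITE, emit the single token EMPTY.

Answer: v5 23

Derivation:
Scan writes for key=c with version <= 5:
  v1 WRITE a 28 -> skip
  v2 WRITE d 5 -> skip
  v3 WRITE a 15 -> skip
  v4 WRITE b 43 -> skip
  v5 WRITE c 23 -> keep
  v6 WRITE c 39 -> drop (> snap)
  v7 WRITE b 37 -> skip
  v8 WRITE b 2 -> skip
  v9 WRITE a 29 -> skip
  v10 WRITE a 26 -> skip
  v11 WRITE b 38 -> skip
  v12 WRITE c 39 -> drop (> snap)
  v13 WRITE a 3 -> skip
  v14 WRITE a 4 -> skip
  v15 WRITE c 44 -> drop (> snap)
  v16 WRITE a 35 -> skip
Collected: [(5, 23)]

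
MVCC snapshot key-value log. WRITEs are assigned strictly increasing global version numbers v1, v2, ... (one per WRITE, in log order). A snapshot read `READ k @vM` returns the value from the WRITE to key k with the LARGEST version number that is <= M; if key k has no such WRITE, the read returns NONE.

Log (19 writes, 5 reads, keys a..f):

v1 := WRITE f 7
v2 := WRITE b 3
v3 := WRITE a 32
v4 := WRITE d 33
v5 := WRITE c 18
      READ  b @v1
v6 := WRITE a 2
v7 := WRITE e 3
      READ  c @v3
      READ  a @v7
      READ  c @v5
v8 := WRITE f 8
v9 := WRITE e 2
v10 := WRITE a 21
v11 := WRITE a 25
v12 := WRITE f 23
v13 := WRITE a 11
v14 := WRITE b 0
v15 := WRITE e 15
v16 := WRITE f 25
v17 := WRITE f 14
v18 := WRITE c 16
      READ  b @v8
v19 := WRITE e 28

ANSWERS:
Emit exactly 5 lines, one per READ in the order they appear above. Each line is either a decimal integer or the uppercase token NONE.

v1: WRITE f=7  (f history now [(1, 7)])
v2: WRITE b=3  (b history now [(2, 3)])
v3: WRITE a=32  (a history now [(3, 32)])
v4: WRITE d=33  (d history now [(4, 33)])
v5: WRITE c=18  (c history now [(5, 18)])
READ b @v1: history=[(2, 3)] -> no version <= 1 -> NONE
v6: WRITE a=2  (a history now [(3, 32), (6, 2)])
v7: WRITE e=3  (e history now [(7, 3)])
READ c @v3: history=[(5, 18)] -> no version <= 3 -> NONE
READ a @v7: history=[(3, 32), (6, 2)] -> pick v6 -> 2
READ c @v5: history=[(5, 18)] -> pick v5 -> 18
v8: WRITE f=8  (f history now [(1, 7), (8, 8)])
v9: WRITE e=2  (e history now [(7, 3), (9, 2)])
v10: WRITE a=21  (a history now [(3, 32), (6, 2), (10, 21)])
v11: WRITE a=25  (a history now [(3, 32), (6, 2), (10, 21), (11, 25)])
v12: WRITE f=23  (f history now [(1, 7), (8, 8), (12, 23)])
v13: WRITE a=11  (a history now [(3, 32), (6, 2), (10, 21), (11, 25), (13, 11)])
v14: WRITE b=0  (b history now [(2, 3), (14, 0)])
v15: WRITE e=15  (e history now [(7, 3), (9, 2), (15, 15)])
v16: WRITE f=25  (f history now [(1, 7), (8, 8), (12, 23), (16, 25)])
v17: WRITE f=14  (f history now [(1, 7), (8, 8), (12, 23), (16, 25), (17, 14)])
v18: WRITE c=16  (c history now [(5, 18), (18, 16)])
READ b @v8: history=[(2, 3), (14, 0)] -> pick v2 -> 3
v19: WRITE e=28  (e history now [(7, 3), (9, 2), (15, 15), (19, 28)])

Answer: NONE
NONE
2
18
3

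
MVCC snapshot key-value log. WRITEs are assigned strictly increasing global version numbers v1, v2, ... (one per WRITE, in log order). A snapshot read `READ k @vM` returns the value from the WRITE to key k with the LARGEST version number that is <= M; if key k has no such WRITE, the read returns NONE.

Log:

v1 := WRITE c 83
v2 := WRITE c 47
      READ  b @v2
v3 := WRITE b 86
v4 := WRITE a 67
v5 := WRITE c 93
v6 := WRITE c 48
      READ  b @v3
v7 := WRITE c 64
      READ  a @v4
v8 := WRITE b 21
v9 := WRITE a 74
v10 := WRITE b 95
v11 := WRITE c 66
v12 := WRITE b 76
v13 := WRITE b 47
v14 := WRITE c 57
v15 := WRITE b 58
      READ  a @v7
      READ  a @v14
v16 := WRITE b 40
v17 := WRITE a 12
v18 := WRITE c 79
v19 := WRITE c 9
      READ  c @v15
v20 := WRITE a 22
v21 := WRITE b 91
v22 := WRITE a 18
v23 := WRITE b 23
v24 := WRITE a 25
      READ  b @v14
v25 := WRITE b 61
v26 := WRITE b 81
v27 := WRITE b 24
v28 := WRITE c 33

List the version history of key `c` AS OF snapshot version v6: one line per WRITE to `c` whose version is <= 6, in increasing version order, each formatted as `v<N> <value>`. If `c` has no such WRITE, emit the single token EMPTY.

Scan writes for key=c with version <= 6:
  v1 WRITE c 83 -> keep
  v2 WRITE c 47 -> keep
  v3 WRITE b 86 -> skip
  v4 WRITE a 67 -> skip
  v5 WRITE c 93 -> keep
  v6 WRITE c 48 -> keep
  v7 WRITE c 64 -> drop (> snap)
  v8 WRITE b 21 -> skip
  v9 WRITE a 74 -> skip
  v10 WRITE b 95 -> skip
  v11 WRITE c 66 -> drop (> snap)
  v12 WRITE b 76 -> skip
  v13 WRITE b 47 -> skip
  v14 WRITE c 57 -> drop (> snap)
  v15 WRITE b 58 -> skip
  v16 WRITE b 40 -> skip
  v17 WRITE a 12 -> skip
  v18 WRITE c 79 -> drop (> snap)
  v19 WRITE c 9 -> drop (> snap)
  v20 WRITE a 22 -> skip
  v21 WRITE b 91 -> skip
  v22 WRITE a 18 -> skip
  v23 WRITE b 23 -> skip
  v24 WRITE a 25 -> skip
  v25 WRITE b 61 -> skip
  v26 WRITE b 81 -> skip
  v27 WRITE b 24 -> skip
  v28 WRITE c 33 -> drop (> snap)
Collected: [(1, 83), (2, 47), (5, 93), (6, 48)]

Answer: v1 83
v2 47
v5 93
v6 48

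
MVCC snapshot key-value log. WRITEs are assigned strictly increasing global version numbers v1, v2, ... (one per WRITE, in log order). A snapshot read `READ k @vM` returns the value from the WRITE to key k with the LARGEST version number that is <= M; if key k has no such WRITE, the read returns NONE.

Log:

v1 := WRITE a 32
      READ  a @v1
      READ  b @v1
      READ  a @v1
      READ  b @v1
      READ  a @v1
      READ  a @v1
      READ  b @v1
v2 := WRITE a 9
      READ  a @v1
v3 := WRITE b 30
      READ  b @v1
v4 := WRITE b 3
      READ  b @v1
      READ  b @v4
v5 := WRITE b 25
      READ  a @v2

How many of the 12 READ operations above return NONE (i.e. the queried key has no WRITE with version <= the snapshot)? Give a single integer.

Answer: 5

Derivation:
v1: WRITE a=32  (a history now [(1, 32)])
READ a @v1: history=[(1, 32)] -> pick v1 -> 32
READ b @v1: history=[] -> no version <= 1 -> NONE
READ a @v1: history=[(1, 32)] -> pick v1 -> 32
READ b @v1: history=[] -> no version <= 1 -> NONE
READ a @v1: history=[(1, 32)] -> pick v1 -> 32
READ a @v1: history=[(1, 32)] -> pick v1 -> 32
READ b @v1: history=[] -> no version <= 1 -> NONE
v2: WRITE a=9  (a history now [(1, 32), (2, 9)])
READ a @v1: history=[(1, 32), (2, 9)] -> pick v1 -> 32
v3: WRITE b=30  (b history now [(3, 30)])
READ b @v1: history=[(3, 30)] -> no version <= 1 -> NONE
v4: WRITE b=3  (b history now [(3, 30), (4, 3)])
READ b @v1: history=[(3, 30), (4, 3)] -> no version <= 1 -> NONE
READ b @v4: history=[(3, 30), (4, 3)] -> pick v4 -> 3
v5: WRITE b=25  (b history now [(3, 30), (4, 3), (5, 25)])
READ a @v2: history=[(1, 32), (2, 9)] -> pick v2 -> 9
Read results in order: ['32', 'NONE', '32', 'NONE', '32', '32', 'NONE', '32', 'NONE', 'NONE', '3', '9']
NONE count = 5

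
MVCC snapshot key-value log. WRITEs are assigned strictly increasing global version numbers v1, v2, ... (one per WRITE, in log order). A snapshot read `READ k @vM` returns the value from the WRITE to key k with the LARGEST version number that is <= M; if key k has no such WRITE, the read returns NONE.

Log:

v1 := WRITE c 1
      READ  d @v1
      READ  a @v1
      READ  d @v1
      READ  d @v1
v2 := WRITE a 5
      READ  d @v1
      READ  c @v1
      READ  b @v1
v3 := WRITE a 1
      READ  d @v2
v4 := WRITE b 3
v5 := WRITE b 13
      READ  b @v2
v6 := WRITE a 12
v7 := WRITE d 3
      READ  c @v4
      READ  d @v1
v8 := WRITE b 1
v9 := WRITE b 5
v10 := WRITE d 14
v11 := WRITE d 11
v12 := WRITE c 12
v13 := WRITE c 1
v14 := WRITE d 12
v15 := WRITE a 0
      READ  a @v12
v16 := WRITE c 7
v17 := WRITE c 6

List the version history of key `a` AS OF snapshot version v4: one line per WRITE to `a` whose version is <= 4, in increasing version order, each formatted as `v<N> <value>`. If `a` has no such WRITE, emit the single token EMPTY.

Answer: v2 5
v3 1

Derivation:
Scan writes for key=a with version <= 4:
  v1 WRITE c 1 -> skip
  v2 WRITE a 5 -> keep
  v3 WRITE a 1 -> keep
  v4 WRITE b 3 -> skip
  v5 WRITE b 13 -> skip
  v6 WRITE a 12 -> drop (> snap)
  v7 WRITE d 3 -> skip
  v8 WRITE b 1 -> skip
  v9 WRITE b 5 -> skip
  v10 WRITE d 14 -> skip
  v11 WRITE d 11 -> skip
  v12 WRITE c 12 -> skip
  v13 WRITE c 1 -> skip
  v14 WRITE d 12 -> skip
  v15 WRITE a 0 -> drop (> snap)
  v16 WRITE c 7 -> skip
  v17 WRITE c 6 -> skip
Collected: [(2, 5), (3, 1)]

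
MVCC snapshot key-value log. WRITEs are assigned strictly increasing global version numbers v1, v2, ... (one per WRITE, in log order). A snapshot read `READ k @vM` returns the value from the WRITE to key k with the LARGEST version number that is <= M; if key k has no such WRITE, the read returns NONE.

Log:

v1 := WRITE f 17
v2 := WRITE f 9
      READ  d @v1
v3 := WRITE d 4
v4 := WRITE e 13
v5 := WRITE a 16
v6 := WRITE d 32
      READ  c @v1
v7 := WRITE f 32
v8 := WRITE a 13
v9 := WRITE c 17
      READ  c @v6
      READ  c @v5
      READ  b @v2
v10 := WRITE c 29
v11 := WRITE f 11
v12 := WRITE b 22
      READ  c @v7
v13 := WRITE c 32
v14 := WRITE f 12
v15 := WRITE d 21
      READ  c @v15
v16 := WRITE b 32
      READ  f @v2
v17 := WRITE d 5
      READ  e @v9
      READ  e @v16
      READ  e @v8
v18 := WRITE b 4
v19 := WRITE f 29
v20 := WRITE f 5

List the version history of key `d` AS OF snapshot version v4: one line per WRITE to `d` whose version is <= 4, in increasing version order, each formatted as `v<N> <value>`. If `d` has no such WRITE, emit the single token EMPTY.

Answer: v3 4

Derivation:
Scan writes for key=d with version <= 4:
  v1 WRITE f 17 -> skip
  v2 WRITE f 9 -> skip
  v3 WRITE d 4 -> keep
  v4 WRITE e 13 -> skip
  v5 WRITE a 16 -> skip
  v6 WRITE d 32 -> drop (> snap)
  v7 WRITE f 32 -> skip
  v8 WRITE a 13 -> skip
  v9 WRITE c 17 -> skip
  v10 WRITE c 29 -> skip
  v11 WRITE f 11 -> skip
  v12 WRITE b 22 -> skip
  v13 WRITE c 32 -> skip
  v14 WRITE f 12 -> skip
  v15 WRITE d 21 -> drop (> snap)
  v16 WRITE b 32 -> skip
  v17 WRITE d 5 -> drop (> snap)
  v18 WRITE b 4 -> skip
  v19 WRITE f 29 -> skip
  v20 WRITE f 5 -> skip
Collected: [(3, 4)]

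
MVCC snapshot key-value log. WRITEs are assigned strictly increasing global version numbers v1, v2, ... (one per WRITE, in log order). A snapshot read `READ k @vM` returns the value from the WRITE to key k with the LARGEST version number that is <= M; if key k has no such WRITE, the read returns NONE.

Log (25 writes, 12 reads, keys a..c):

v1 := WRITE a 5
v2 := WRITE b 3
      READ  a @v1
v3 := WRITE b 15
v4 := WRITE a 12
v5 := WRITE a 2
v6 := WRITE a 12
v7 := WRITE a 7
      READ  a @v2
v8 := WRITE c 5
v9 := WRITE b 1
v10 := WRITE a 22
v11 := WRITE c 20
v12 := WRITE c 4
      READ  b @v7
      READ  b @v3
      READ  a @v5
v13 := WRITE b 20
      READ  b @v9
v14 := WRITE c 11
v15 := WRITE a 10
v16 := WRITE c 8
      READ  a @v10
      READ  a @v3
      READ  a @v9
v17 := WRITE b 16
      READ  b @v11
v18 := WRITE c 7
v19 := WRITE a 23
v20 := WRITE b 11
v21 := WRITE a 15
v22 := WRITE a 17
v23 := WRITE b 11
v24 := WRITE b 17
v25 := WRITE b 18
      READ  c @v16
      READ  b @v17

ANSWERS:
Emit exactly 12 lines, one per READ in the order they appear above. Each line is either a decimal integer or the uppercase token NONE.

v1: WRITE a=5  (a history now [(1, 5)])
v2: WRITE b=3  (b history now [(2, 3)])
READ a @v1: history=[(1, 5)] -> pick v1 -> 5
v3: WRITE b=15  (b history now [(2, 3), (3, 15)])
v4: WRITE a=12  (a history now [(1, 5), (4, 12)])
v5: WRITE a=2  (a history now [(1, 5), (4, 12), (5, 2)])
v6: WRITE a=12  (a history now [(1, 5), (4, 12), (5, 2), (6, 12)])
v7: WRITE a=7  (a history now [(1, 5), (4, 12), (5, 2), (6, 12), (7, 7)])
READ a @v2: history=[(1, 5), (4, 12), (5, 2), (6, 12), (7, 7)] -> pick v1 -> 5
v8: WRITE c=5  (c history now [(8, 5)])
v9: WRITE b=1  (b history now [(2, 3), (3, 15), (9, 1)])
v10: WRITE a=22  (a history now [(1, 5), (4, 12), (5, 2), (6, 12), (7, 7), (10, 22)])
v11: WRITE c=20  (c history now [(8, 5), (11, 20)])
v12: WRITE c=4  (c history now [(8, 5), (11, 20), (12, 4)])
READ b @v7: history=[(2, 3), (3, 15), (9, 1)] -> pick v3 -> 15
READ b @v3: history=[(2, 3), (3, 15), (9, 1)] -> pick v3 -> 15
READ a @v5: history=[(1, 5), (4, 12), (5, 2), (6, 12), (7, 7), (10, 22)] -> pick v5 -> 2
v13: WRITE b=20  (b history now [(2, 3), (3, 15), (9, 1), (13, 20)])
READ b @v9: history=[(2, 3), (3, 15), (9, 1), (13, 20)] -> pick v9 -> 1
v14: WRITE c=11  (c history now [(8, 5), (11, 20), (12, 4), (14, 11)])
v15: WRITE a=10  (a history now [(1, 5), (4, 12), (5, 2), (6, 12), (7, 7), (10, 22), (15, 10)])
v16: WRITE c=8  (c history now [(8, 5), (11, 20), (12, 4), (14, 11), (16, 8)])
READ a @v10: history=[(1, 5), (4, 12), (5, 2), (6, 12), (7, 7), (10, 22), (15, 10)] -> pick v10 -> 22
READ a @v3: history=[(1, 5), (4, 12), (5, 2), (6, 12), (7, 7), (10, 22), (15, 10)] -> pick v1 -> 5
READ a @v9: history=[(1, 5), (4, 12), (5, 2), (6, 12), (7, 7), (10, 22), (15, 10)] -> pick v7 -> 7
v17: WRITE b=16  (b history now [(2, 3), (3, 15), (9, 1), (13, 20), (17, 16)])
READ b @v11: history=[(2, 3), (3, 15), (9, 1), (13, 20), (17, 16)] -> pick v9 -> 1
v18: WRITE c=7  (c history now [(8, 5), (11, 20), (12, 4), (14, 11), (16, 8), (18, 7)])
v19: WRITE a=23  (a history now [(1, 5), (4, 12), (5, 2), (6, 12), (7, 7), (10, 22), (15, 10), (19, 23)])
v20: WRITE b=11  (b history now [(2, 3), (3, 15), (9, 1), (13, 20), (17, 16), (20, 11)])
v21: WRITE a=15  (a history now [(1, 5), (4, 12), (5, 2), (6, 12), (7, 7), (10, 22), (15, 10), (19, 23), (21, 15)])
v22: WRITE a=17  (a history now [(1, 5), (4, 12), (5, 2), (6, 12), (7, 7), (10, 22), (15, 10), (19, 23), (21, 15), (22, 17)])
v23: WRITE b=11  (b history now [(2, 3), (3, 15), (9, 1), (13, 20), (17, 16), (20, 11), (23, 11)])
v24: WRITE b=17  (b history now [(2, 3), (3, 15), (9, 1), (13, 20), (17, 16), (20, 11), (23, 11), (24, 17)])
v25: WRITE b=18  (b history now [(2, 3), (3, 15), (9, 1), (13, 20), (17, 16), (20, 11), (23, 11), (24, 17), (25, 18)])
READ c @v16: history=[(8, 5), (11, 20), (12, 4), (14, 11), (16, 8), (18, 7)] -> pick v16 -> 8
READ b @v17: history=[(2, 3), (3, 15), (9, 1), (13, 20), (17, 16), (20, 11), (23, 11), (24, 17), (25, 18)] -> pick v17 -> 16

Answer: 5
5
15
15
2
1
22
5
7
1
8
16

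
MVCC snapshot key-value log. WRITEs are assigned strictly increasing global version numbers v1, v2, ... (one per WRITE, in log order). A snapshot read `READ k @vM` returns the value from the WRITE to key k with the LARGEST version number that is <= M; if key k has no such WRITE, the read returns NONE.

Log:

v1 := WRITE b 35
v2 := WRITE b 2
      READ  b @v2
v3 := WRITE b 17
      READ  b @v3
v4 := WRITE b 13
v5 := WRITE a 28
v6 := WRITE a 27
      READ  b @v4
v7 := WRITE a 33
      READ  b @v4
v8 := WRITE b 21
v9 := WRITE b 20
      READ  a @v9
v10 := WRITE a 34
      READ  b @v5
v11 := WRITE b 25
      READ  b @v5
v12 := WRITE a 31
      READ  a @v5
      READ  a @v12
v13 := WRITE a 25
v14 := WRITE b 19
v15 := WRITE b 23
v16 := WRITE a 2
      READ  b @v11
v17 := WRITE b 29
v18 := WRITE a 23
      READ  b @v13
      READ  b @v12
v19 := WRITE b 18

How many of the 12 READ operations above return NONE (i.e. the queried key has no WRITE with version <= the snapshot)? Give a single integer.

Answer: 0

Derivation:
v1: WRITE b=35  (b history now [(1, 35)])
v2: WRITE b=2  (b history now [(1, 35), (2, 2)])
READ b @v2: history=[(1, 35), (2, 2)] -> pick v2 -> 2
v3: WRITE b=17  (b history now [(1, 35), (2, 2), (3, 17)])
READ b @v3: history=[(1, 35), (2, 2), (3, 17)] -> pick v3 -> 17
v4: WRITE b=13  (b history now [(1, 35), (2, 2), (3, 17), (4, 13)])
v5: WRITE a=28  (a history now [(5, 28)])
v6: WRITE a=27  (a history now [(5, 28), (6, 27)])
READ b @v4: history=[(1, 35), (2, 2), (3, 17), (4, 13)] -> pick v4 -> 13
v7: WRITE a=33  (a history now [(5, 28), (6, 27), (7, 33)])
READ b @v4: history=[(1, 35), (2, 2), (3, 17), (4, 13)] -> pick v4 -> 13
v8: WRITE b=21  (b history now [(1, 35), (2, 2), (3, 17), (4, 13), (8, 21)])
v9: WRITE b=20  (b history now [(1, 35), (2, 2), (3, 17), (4, 13), (8, 21), (9, 20)])
READ a @v9: history=[(5, 28), (6, 27), (7, 33)] -> pick v7 -> 33
v10: WRITE a=34  (a history now [(5, 28), (6, 27), (7, 33), (10, 34)])
READ b @v5: history=[(1, 35), (2, 2), (3, 17), (4, 13), (8, 21), (9, 20)] -> pick v4 -> 13
v11: WRITE b=25  (b history now [(1, 35), (2, 2), (3, 17), (4, 13), (8, 21), (9, 20), (11, 25)])
READ b @v5: history=[(1, 35), (2, 2), (3, 17), (4, 13), (8, 21), (9, 20), (11, 25)] -> pick v4 -> 13
v12: WRITE a=31  (a history now [(5, 28), (6, 27), (7, 33), (10, 34), (12, 31)])
READ a @v5: history=[(5, 28), (6, 27), (7, 33), (10, 34), (12, 31)] -> pick v5 -> 28
READ a @v12: history=[(5, 28), (6, 27), (7, 33), (10, 34), (12, 31)] -> pick v12 -> 31
v13: WRITE a=25  (a history now [(5, 28), (6, 27), (7, 33), (10, 34), (12, 31), (13, 25)])
v14: WRITE b=19  (b history now [(1, 35), (2, 2), (3, 17), (4, 13), (8, 21), (9, 20), (11, 25), (14, 19)])
v15: WRITE b=23  (b history now [(1, 35), (2, 2), (3, 17), (4, 13), (8, 21), (9, 20), (11, 25), (14, 19), (15, 23)])
v16: WRITE a=2  (a history now [(5, 28), (6, 27), (7, 33), (10, 34), (12, 31), (13, 25), (16, 2)])
READ b @v11: history=[(1, 35), (2, 2), (3, 17), (4, 13), (8, 21), (9, 20), (11, 25), (14, 19), (15, 23)] -> pick v11 -> 25
v17: WRITE b=29  (b history now [(1, 35), (2, 2), (3, 17), (4, 13), (8, 21), (9, 20), (11, 25), (14, 19), (15, 23), (17, 29)])
v18: WRITE a=23  (a history now [(5, 28), (6, 27), (7, 33), (10, 34), (12, 31), (13, 25), (16, 2), (18, 23)])
READ b @v13: history=[(1, 35), (2, 2), (3, 17), (4, 13), (8, 21), (9, 20), (11, 25), (14, 19), (15, 23), (17, 29)] -> pick v11 -> 25
READ b @v12: history=[(1, 35), (2, 2), (3, 17), (4, 13), (8, 21), (9, 20), (11, 25), (14, 19), (15, 23), (17, 29)] -> pick v11 -> 25
v19: WRITE b=18  (b history now [(1, 35), (2, 2), (3, 17), (4, 13), (8, 21), (9, 20), (11, 25), (14, 19), (15, 23), (17, 29), (19, 18)])
Read results in order: ['2', '17', '13', '13', '33', '13', '13', '28', '31', '25', '25', '25']
NONE count = 0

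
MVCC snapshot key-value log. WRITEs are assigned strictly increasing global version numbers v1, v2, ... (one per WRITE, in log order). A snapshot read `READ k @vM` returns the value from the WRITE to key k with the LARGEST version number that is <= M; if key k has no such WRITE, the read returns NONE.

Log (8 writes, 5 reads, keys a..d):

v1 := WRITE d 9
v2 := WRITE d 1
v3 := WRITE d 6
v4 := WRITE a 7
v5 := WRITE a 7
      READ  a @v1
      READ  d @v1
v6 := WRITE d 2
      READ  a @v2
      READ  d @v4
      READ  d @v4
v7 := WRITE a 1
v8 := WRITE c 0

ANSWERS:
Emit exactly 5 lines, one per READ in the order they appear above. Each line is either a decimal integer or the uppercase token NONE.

v1: WRITE d=9  (d history now [(1, 9)])
v2: WRITE d=1  (d history now [(1, 9), (2, 1)])
v3: WRITE d=6  (d history now [(1, 9), (2, 1), (3, 6)])
v4: WRITE a=7  (a history now [(4, 7)])
v5: WRITE a=7  (a history now [(4, 7), (5, 7)])
READ a @v1: history=[(4, 7), (5, 7)] -> no version <= 1 -> NONE
READ d @v1: history=[(1, 9), (2, 1), (3, 6)] -> pick v1 -> 9
v6: WRITE d=2  (d history now [(1, 9), (2, 1), (3, 6), (6, 2)])
READ a @v2: history=[(4, 7), (5, 7)] -> no version <= 2 -> NONE
READ d @v4: history=[(1, 9), (2, 1), (3, 6), (6, 2)] -> pick v3 -> 6
READ d @v4: history=[(1, 9), (2, 1), (3, 6), (6, 2)] -> pick v3 -> 6
v7: WRITE a=1  (a history now [(4, 7), (5, 7), (7, 1)])
v8: WRITE c=0  (c history now [(8, 0)])

Answer: NONE
9
NONE
6
6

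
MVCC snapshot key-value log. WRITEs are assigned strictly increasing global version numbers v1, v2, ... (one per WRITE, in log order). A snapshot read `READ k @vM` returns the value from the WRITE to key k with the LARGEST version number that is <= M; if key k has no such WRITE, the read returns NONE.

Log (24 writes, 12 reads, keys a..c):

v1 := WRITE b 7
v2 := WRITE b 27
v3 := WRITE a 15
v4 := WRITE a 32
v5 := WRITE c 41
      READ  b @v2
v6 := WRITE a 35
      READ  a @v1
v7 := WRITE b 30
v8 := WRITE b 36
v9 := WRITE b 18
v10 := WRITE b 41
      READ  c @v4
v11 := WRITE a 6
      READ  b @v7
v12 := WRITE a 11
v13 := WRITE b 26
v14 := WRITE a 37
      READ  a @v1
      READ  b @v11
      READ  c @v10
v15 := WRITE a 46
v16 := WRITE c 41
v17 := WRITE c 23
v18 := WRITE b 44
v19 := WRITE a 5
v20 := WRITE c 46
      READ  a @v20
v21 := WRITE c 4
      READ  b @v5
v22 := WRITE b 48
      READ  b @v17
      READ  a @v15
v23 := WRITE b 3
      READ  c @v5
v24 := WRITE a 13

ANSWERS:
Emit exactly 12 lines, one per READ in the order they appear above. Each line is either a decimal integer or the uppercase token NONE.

v1: WRITE b=7  (b history now [(1, 7)])
v2: WRITE b=27  (b history now [(1, 7), (2, 27)])
v3: WRITE a=15  (a history now [(3, 15)])
v4: WRITE a=32  (a history now [(3, 15), (4, 32)])
v5: WRITE c=41  (c history now [(5, 41)])
READ b @v2: history=[(1, 7), (2, 27)] -> pick v2 -> 27
v6: WRITE a=35  (a history now [(3, 15), (4, 32), (6, 35)])
READ a @v1: history=[(3, 15), (4, 32), (6, 35)] -> no version <= 1 -> NONE
v7: WRITE b=30  (b history now [(1, 7), (2, 27), (7, 30)])
v8: WRITE b=36  (b history now [(1, 7), (2, 27), (7, 30), (8, 36)])
v9: WRITE b=18  (b history now [(1, 7), (2, 27), (7, 30), (8, 36), (9, 18)])
v10: WRITE b=41  (b history now [(1, 7), (2, 27), (7, 30), (8, 36), (9, 18), (10, 41)])
READ c @v4: history=[(5, 41)] -> no version <= 4 -> NONE
v11: WRITE a=6  (a history now [(3, 15), (4, 32), (6, 35), (11, 6)])
READ b @v7: history=[(1, 7), (2, 27), (7, 30), (8, 36), (9, 18), (10, 41)] -> pick v7 -> 30
v12: WRITE a=11  (a history now [(3, 15), (4, 32), (6, 35), (11, 6), (12, 11)])
v13: WRITE b=26  (b history now [(1, 7), (2, 27), (7, 30), (8, 36), (9, 18), (10, 41), (13, 26)])
v14: WRITE a=37  (a history now [(3, 15), (4, 32), (6, 35), (11, 6), (12, 11), (14, 37)])
READ a @v1: history=[(3, 15), (4, 32), (6, 35), (11, 6), (12, 11), (14, 37)] -> no version <= 1 -> NONE
READ b @v11: history=[(1, 7), (2, 27), (7, 30), (8, 36), (9, 18), (10, 41), (13, 26)] -> pick v10 -> 41
READ c @v10: history=[(5, 41)] -> pick v5 -> 41
v15: WRITE a=46  (a history now [(3, 15), (4, 32), (6, 35), (11, 6), (12, 11), (14, 37), (15, 46)])
v16: WRITE c=41  (c history now [(5, 41), (16, 41)])
v17: WRITE c=23  (c history now [(5, 41), (16, 41), (17, 23)])
v18: WRITE b=44  (b history now [(1, 7), (2, 27), (7, 30), (8, 36), (9, 18), (10, 41), (13, 26), (18, 44)])
v19: WRITE a=5  (a history now [(3, 15), (4, 32), (6, 35), (11, 6), (12, 11), (14, 37), (15, 46), (19, 5)])
v20: WRITE c=46  (c history now [(5, 41), (16, 41), (17, 23), (20, 46)])
READ a @v20: history=[(3, 15), (4, 32), (6, 35), (11, 6), (12, 11), (14, 37), (15, 46), (19, 5)] -> pick v19 -> 5
v21: WRITE c=4  (c history now [(5, 41), (16, 41), (17, 23), (20, 46), (21, 4)])
READ b @v5: history=[(1, 7), (2, 27), (7, 30), (8, 36), (9, 18), (10, 41), (13, 26), (18, 44)] -> pick v2 -> 27
v22: WRITE b=48  (b history now [(1, 7), (2, 27), (7, 30), (8, 36), (9, 18), (10, 41), (13, 26), (18, 44), (22, 48)])
READ b @v17: history=[(1, 7), (2, 27), (7, 30), (8, 36), (9, 18), (10, 41), (13, 26), (18, 44), (22, 48)] -> pick v13 -> 26
READ a @v15: history=[(3, 15), (4, 32), (6, 35), (11, 6), (12, 11), (14, 37), (15, 46), (19, 5)] -> pick v15 -> 46
v23: WRITE b=3  (b history now [(1, 7), (2, 27), (7, 30), (8, 36), (9, 18), (10, 41), (13, 26), (18, 44), (22, 48), (23, 3)])
READ c @v5: history=[(5, 41), (16, 41), (17, 23), (20, 46), (21, 4)] -> pick v5 -> 41
v24: WRITE a=13  (a history now [(3, 15), (4, 32), (6, 35), (11, 6), (12, 11), (14, 37), (15, 46), (19, 5), (24, 13)])

Answer: 27
NONE
NONE
30
NONE
41
41
5
27
26
46
41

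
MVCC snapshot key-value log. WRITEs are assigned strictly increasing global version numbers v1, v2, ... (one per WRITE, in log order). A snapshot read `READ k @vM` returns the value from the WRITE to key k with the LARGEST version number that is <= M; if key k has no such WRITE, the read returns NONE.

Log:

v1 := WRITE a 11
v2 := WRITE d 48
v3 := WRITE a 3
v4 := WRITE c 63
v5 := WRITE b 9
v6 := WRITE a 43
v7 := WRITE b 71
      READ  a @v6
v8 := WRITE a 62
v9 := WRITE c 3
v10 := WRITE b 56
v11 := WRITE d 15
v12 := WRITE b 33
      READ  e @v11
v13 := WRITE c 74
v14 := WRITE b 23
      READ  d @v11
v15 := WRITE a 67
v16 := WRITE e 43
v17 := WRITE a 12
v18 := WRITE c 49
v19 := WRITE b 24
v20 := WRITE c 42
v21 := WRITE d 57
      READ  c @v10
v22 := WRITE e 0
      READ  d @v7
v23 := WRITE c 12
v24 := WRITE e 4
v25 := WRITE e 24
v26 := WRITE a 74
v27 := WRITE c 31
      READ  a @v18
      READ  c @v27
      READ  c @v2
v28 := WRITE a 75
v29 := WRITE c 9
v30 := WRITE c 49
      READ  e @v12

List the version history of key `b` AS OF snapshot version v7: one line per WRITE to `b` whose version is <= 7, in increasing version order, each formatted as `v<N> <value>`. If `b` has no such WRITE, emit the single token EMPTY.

Scan writes for key=b with version <= 7:
  v1 WRITE a 11 -> skip
  v2 WRITE d 48 -> skip
  v3 WRITE a 3 -> skip
  v4 WRITE c 63 -> skip
  v5 WRITE b 9 -> keep
  v6 WRITE a 43 -> skip
  v7 WRITE b 71 -> keep
  v8 WRITE a 62 -> skip
  v9 WRITE c 3 -> skip
  v10 WRITE b 56 -> drop (> snap)
  v11 WRITE d 15 -> skip
  v12 WRITE b 33 -> drop (> snap)
  v13 WRITE c 74 -> skip
  v14 WRITE b 23 -> drop (> snap)
  v15 WRITE a 67 -> skip
  v16 WRITE e 43 -> skip
  v17 WRITE a 12 -> skip
  v18 WRITE c 49 -> skip
  v19 WRITE b 24 -> drop (> snap)
  v20 WRITE c 42 -> skip
  v21 WRITE d 57 -> skip
  v22 WRITE e 0 -> skip
  v23 WRITE c 12 -> skip
  v24 WRITE e 4 -> skip
  v25 WRITE e 24 -> skip
  v26 WRITE a 74 -> skip
  v27 WRITE c 31 -> skip
  v28 WRITE a 75 -> skip
  v29 WRITE c 9 -> skip
  v30 WRITE c 49 -> skip
Collected: [(5, 9), (7, 71)]

Answer: v5 9
v7 71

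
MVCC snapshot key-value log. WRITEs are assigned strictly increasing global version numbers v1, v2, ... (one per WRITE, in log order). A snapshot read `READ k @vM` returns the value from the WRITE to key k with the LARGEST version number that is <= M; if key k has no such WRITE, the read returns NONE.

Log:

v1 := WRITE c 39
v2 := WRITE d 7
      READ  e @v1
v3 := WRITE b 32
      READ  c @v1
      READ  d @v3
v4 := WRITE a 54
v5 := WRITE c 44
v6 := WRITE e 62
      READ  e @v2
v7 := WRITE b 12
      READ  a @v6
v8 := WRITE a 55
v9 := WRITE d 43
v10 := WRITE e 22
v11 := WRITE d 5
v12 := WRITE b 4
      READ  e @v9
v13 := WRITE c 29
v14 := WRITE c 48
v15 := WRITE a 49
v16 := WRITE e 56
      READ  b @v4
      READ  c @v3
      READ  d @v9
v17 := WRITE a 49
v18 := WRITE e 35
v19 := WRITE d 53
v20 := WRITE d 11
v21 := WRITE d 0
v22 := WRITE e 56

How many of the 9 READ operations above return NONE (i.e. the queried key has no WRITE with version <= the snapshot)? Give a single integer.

v1: WRITE c=39  (c history now [(1, 39)])
v2: WRITE d=7  (d history now [(2, 7)])
READ e @v1: history=[] -> no version <= 1 -> NONE
v3: WRITE b=32  (b history now [(3, 32)])
READ c @v1: history=[(1, 39)] -> pick v1 -> 39
READ d @v3: history=[(2, 7)] -> pick v2 -> 7
v4: WRITE a=54  (a history now [(4, 54)])
v5: WRITE c=44  (c history now [(1, 39), (5, 44)])
v6: WRITE e=62  (e history now [(6, 62)])
READ e @v2: history=[(6, 62)] -> no version <= 2 -> NONE
v7: WRITE b=12  (b history now [(3, 32), (7, 12)])
READ a @v6: history=[(4, 54)] -> pick v4 -> 54
v8: WRITE a=55  (a history now [(4, 54), (8, 55)])
v9: WRITE d=43  (d history now [(2, 7), (9, 43)])
v10: WRITE e=22  (e history now [(6, 62), (10, 22)])
v11: WRITE d=5  (d history now [(2, 7), (9, 43), (11, 5)])
v12: WRITE b=4  (b history now [(3, 32), (7, 12), (12, 4)])
READ e @v9: history=[(6, 62), (10, 22)] -> pick v6 -> 62
v13: WRITE c=29  (c history now [(1, 39), (5, 44), (13, 29)])
v14: WRITE c=48  (c history now [(1, 39), (5, 44), (13, 29), (14, 48)])
v15: WRITE a=49  (a history now [(4, 54), (8, 55), (15, 49)])
v16: WRITE e=56  (e history now [(6, 62), (10, 22), (16, 56)])
READ b @v4: history=[(3, 32), (7, 12), (12, 4)] -> pick v3 -> 32
READ c @v3: history=[(1, 39), (5, 44), (13, 29), (14, 48)] -> pick v1 -> 39
READ d @v9: history=[(2, 7), (9, 43), (11, 5)] -> pick v9 -> 43
v17: WRITE a=49  (a history now [(4, 54), (8, 55), (15, 49), (17, 49)])
v18: WRITE e=35  (e history now [(6, 62), (10, 22), (16, 56), (18, 35)])
v19: WRITE d=53  (d history now [(2, 7), (9, 43), (11, 5), (19, 53)])
v20: WRITE d=11  (d history now [(2, 7), (9, 43), (11, 5), (19, 53), (20, 11)])
v21: WRITE d=0  (d history now [(2, 7), (9, 43), (11, 5), (19, 53), (20, 11), (21, 0)])
v22: WRITE e=56  (e history now [(6, 62), (10, 22), (16, 56), (18, 35), (22, 56)])
Read results in order: ['NONE', '39', '7', 'NONE', '54', '62', '32', '39', '43']
NONE count = 2

Answer: 2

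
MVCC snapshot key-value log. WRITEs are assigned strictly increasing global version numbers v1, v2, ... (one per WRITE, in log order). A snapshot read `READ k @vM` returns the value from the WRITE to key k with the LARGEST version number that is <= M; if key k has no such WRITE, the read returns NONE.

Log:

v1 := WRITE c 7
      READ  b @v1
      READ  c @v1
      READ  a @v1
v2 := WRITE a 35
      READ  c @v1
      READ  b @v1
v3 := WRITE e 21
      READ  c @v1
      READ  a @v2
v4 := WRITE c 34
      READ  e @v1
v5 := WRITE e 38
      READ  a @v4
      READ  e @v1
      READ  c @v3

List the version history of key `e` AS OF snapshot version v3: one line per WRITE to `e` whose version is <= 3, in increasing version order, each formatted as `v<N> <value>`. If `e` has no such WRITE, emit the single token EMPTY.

Answer: v3 21

Derivation:
Scan writes for key=e with version <= 3:
  v1 WRITE c 7 -> skip
  v2 WRITE a 35 -> skip
  v3 WRITE e 21 -> keep
  v4 WRITE c 34 -> skip
  v5 WRITE e 38 -> drop (> snap)
Collected: [(3, 21)]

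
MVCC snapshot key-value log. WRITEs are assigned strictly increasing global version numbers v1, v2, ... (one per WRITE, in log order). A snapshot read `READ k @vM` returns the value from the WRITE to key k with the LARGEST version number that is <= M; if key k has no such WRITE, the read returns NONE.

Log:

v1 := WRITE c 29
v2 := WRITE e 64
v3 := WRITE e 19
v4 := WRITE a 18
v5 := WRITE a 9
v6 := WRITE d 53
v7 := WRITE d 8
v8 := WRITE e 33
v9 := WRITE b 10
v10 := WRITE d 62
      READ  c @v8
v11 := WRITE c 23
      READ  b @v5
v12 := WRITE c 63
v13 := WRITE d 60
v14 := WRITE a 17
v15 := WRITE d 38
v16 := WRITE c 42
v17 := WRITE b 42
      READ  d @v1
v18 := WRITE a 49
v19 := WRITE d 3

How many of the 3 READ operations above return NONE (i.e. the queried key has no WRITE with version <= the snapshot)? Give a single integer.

Answer: 2

Derivation:
v1: WRITE c=29  (c history now [(1, 29)])
v2: WRITE e=64  (e history now [(2, 64)])
v3: WRITE e=19  (e history now [(2, 64), (3, 19)])
v4: WRITE a=18  (a history now [(4, 18)])
v5: WRITE a=9  (a history now [(4, 18), (5, 9)])
v6: WRITE d=53  (d history now [(6, 53)])
v7: WRITE d=8  (d history now [(6, 53), (7, 8)])
v8: WRITE e=33  (e history now [(2, 64), (3, 19), (8, 33)])
v9: WRITE b=10  (b history now [(9, 10)])
v10: WRITE d=62  (d history now [(6, 53), (7, 8), (10, 62)])
READ c @v8: history=[(1, 29)] -> pick v1 -> 29
v11: WRITE c=23  (c history now [(1, 29), (11, 23)])
READ b @v5: history=[(9, 10)] -> no version <= 5 -> NONE
v12: WRITE c=63  (c history now [(1, 29), (11, 23), (12, 63)])
v13: WRITE d=60  (d history now [(6, 53), (7, 8), (10, 62), (13, 60)])
v14: WRITE a=17  (a history now [(4, 18), (5, 9), (14, 17)])
v15: WRITE d=38  (d history now [(6, 53), (7, 8), (10, 62), (13, 60), (15, 38)])
v16: WRITE c=42  (c history now [(1, 29), (11, 23), (12, 63), (16, 42)])
v17: WRITE b=42  (b history now [(9, 10), (17, 42)])
READ d @v1: history=[(6, 53), (7, 8), (10, 62), (13, 60), (15, 38)] -> no version <= 1 -> NONE
v18: WRITE a=49  (a history now [(4, 18), (5, 9), (14, 17), (18, 49)])
v19: WRITE d=3  (d history now [(6, 53), (7, 8), (10, 62), (13, 60), (15, 38), (19, 3)])
Read results in order: ['29', 'NONE', 'NONE']
NONE count = 2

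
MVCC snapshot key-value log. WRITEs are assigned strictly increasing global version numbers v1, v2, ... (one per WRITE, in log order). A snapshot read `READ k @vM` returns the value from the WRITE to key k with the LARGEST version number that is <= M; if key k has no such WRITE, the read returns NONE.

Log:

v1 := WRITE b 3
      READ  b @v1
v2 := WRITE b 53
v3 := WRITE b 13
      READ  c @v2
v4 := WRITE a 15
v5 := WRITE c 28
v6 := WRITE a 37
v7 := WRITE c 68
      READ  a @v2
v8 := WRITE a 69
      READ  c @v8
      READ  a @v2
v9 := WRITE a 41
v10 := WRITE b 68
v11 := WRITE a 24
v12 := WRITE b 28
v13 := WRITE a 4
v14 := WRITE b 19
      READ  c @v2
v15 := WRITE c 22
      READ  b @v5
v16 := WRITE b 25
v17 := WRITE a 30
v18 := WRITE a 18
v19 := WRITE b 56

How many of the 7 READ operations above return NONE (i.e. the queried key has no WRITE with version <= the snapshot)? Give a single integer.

v1: WRITE b=3  (b history now [(1, 3)])
READ b @v1: history=[(1, 3)] -> pick v1 -> 3
v2: WRITE b=53  (b history now [(1, 3), (2, 53)])
v3: WRITE b=13  (b history now [(1, 3), (2, 53), (3, 13)])
READ c @v2: history=[] -> no version <= 2 -> NONE
v4: WRITE a=15  (a history now [(4, 15)])
v5: WRITE c=28  (c history now [(5, 28)])
v6: WRITE a=37  (a history now [(4, 15), (6, 37)])
v7: WRITE c=68  (c history now [(5, 28), (7, 68)])
READ a @v2: history=[(4, 15), (6, 37)] -> no version <= 2 -> NONE
v8: WRITE a=69  (a history now [(4, 15), (6, 37), (8, 69)])
READ c @v8: history=[(5, 28), (7, 68)] -> pick v7 -> 68
READ a @v2: history=[(4, 15), (6, 37), (8, 69)] -> no version <= 2 -> NONE
v9: WRITE a=41  (a history now [(4, 15), (6, 37), (8, 69), (9, 41)])
v10: WRITE b=68  (b history now [(1, 3), (2, 53), (3, 13), (10, 68)])
v11: WRITE a=24  (a history now [(4, 15), (6, 37), (8, 69), (9, 41), (11, 24)])
v12: WRITE b=28  (b history now [(1, 3), (2, 53), (3, 13), (10, 68), (12, 28)])
v13: WRITE a=4  (a history now [(4, 15), (6, 37), (8, 69), (9, 41), (11, 24), (13, 4)])
v14: WRITE b=19  (b history now [(1, 3), (2, 53), (3, 13), (10, 68), (12, 28), (14, 19)])
READ c @v2: history=[(5, 28), (7, 68)] -> no version <= 2 -> NONE
v15: WRITE c=22  (c history now [(5, 28), (7, 68), (15, 22)])
READ b @v5: history=[(1, 3), (2, 53), (3, 13), (10, 68), (12, 28), (14, 19)] -> pick v3 -> 13
v16: WRITE b=25  (b history now [(1, 3), (2, 53), (3, 13), (10, 68), (12, 28), (14, 19), (16, 25)])
v17: WRITE a=30  (a history now [(4, 15), (6, 37), (8, 69), (9, 41), (11, 24), (13, 4), (17, 30)])
v18: WRITE a=18  (a history now [(4, 15), (6, 37), (8, 69), (9, 41), (11, 24), (13, 4), (17, 30), (18, 18)])
v19: WRITE b=56  (b history now [(1, 3), (2, 53), (3, 13), (10, 68), (12, 28), (14, 19), (16, 25), (19, 56)])
Read results in order: ['3', 'NONE', 'NONE', '68', 'NONE', 'NONE', '13']
NONE count = 4

Answer: 4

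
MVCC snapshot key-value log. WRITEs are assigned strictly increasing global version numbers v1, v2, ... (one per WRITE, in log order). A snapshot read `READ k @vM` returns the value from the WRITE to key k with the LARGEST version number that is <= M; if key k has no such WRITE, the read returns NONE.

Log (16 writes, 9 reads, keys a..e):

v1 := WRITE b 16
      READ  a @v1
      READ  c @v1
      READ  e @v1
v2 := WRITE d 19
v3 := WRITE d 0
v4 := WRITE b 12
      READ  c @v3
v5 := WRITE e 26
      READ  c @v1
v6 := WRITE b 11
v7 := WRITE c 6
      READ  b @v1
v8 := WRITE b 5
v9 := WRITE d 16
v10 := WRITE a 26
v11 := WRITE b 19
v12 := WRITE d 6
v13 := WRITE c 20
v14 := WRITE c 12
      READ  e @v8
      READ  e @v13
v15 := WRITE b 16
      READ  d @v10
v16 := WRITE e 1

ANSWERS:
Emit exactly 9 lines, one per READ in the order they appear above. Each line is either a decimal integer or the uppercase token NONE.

v1: WRITE b=16  (b history now [(1, 16)])
READ a @v1: history=[] -> no version <= 1 -> NONE
READ c @v1: history=[] -> no version <= 1 -> NONE
READ e @v1: history=[] -> no version <= 1 -> NONE
v2: WRITE d=19  (d history now [(2, 19)])
v3: WRITE d=0  (d history now [(2, 19), (3, 0)])
v4: WRITE b=12  (b history now [(1, 16), (4, 12)])
READ c @v3: history=[] -> no version <= 3 -> NONE
v5: WRITE e=26  (e history now [(5, 26)])
READ c @v1: history=[] -> no version <= 1 -> NONE
v6: WRITE b=11  (b history now [(1, 16), (4, 12), (6, 11)])
v7: WRITE c=6  (c history now [(7, 6)])
READ b @v1: history=[(1, 16), (4, 12), (6, 11)] -> pick v1 -> 16
v8: WRITE b=5  (b history now [(1, 16), (4, 12), (6, 11), (8, 5)])
v9: WRITE d=16  (d history now [(2, 19), (3, 0), (9, 16)])
v10: WRITE a=26  (a history now [(10, 26)])
v11: WRITE b=19  (b history now [(1, 16), (4, 12), (6, 11), (8, 5), (11, 19)])
v12: WRITE d=6  (d history now [(2, 19), (3, 0), (9, 16), (12, 6)])
v13: WRITE c=20  (c history now [(7, 6), (13, 20)])
v14: WRITE c=12  (c history now [(7, 6), (13, 20), (14, 12)])
READ e @v8: history=[(5, 26)] -> pick v5 -> 26
READ e @v13: history=[(5, 26)] -> pick v5 -> 26
v15: WRITE b=16  (b history now [(1, 16), (4, 12), (6, 11), (8, 5), (11, 19), (15, 16)])
READ d @v10: history=[(2, 19), (3, 0), (9, 16), (12, 6)] -> pick v9 -> 16
v16: WRITE e=1  (e history now [(5, 26), (16, 1)])

Answer: NONE
NONE
NONE
NONE
NONE
16
26
26
16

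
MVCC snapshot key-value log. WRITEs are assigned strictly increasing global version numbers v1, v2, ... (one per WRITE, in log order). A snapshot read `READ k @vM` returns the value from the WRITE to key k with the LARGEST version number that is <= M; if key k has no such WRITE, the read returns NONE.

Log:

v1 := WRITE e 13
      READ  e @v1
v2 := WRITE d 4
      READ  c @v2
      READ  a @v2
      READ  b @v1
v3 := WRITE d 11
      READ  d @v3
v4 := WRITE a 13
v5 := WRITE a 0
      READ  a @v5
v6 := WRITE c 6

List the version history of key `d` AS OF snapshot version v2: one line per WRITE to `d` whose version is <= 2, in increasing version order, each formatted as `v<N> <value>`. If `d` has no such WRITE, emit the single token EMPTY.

Scan writes for key=d with version <= 2:
  v1 WRITE e 13 -> skip
  v2 WRITE d 4 -> keep
  v3 WRITE d 11 -> drop (> snap)
  v4 WRITE a 13 -> skip
  v5 WRITE a 0 -> skip
  v6 WRITE c 6 -> skip
Collected: [(2, 4)]

Answer: v2 4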